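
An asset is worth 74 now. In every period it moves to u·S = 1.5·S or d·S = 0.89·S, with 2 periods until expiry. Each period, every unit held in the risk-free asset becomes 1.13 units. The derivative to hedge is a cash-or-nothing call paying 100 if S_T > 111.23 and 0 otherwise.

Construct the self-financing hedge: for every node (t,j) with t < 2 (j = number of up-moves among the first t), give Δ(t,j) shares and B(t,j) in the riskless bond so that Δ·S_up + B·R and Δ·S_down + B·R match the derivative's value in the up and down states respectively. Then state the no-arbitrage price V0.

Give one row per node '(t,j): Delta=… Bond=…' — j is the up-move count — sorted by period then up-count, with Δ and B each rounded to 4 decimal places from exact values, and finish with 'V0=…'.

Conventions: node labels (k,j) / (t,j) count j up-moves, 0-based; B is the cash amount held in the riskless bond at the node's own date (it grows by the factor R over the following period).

(0,0): Delta=0.7713 Bond=-44.9557
(1,0): Delta=0.0000 Bond=0.0000
(1,1): Delta=1.4769 Bond=-129.1165
V0=12.1229

The replicating-portfolio and risk-neutral prices coincide; use p* = (1.13−0.89)/(1.5−0.89) = 0.3934 for the latter.
Terminal payoffs: V(2,0)=0.0000, V(2,1)=0.0000, V(2,2)=100.0000
  t=1,j=0: stock 65.8600 → up 98.7900 (V=0.0000), down 58.6154 (V=0.0000). Price 0.0000; hedge Δ=0.0000, bond B=0.0000.
  t=1,j=1: stock 111.0000 → up 166.5000 (V=100.0000), down 98.7900 (V=0.0000). Price 34.8179; hedge Δ=1.4769, bond B=-129.1165.
  t=0,j=0: stock 74.0000 → up 111.0000 (V=34.8179), down 65.8600 (V=0.0000). Price 12.1229; hedge Δ=0.7713, bond B=-44.9557.
Verification: the root portfolio costs Δ(0,0)·S0 + B(0,0) = 12.1229, matching V0.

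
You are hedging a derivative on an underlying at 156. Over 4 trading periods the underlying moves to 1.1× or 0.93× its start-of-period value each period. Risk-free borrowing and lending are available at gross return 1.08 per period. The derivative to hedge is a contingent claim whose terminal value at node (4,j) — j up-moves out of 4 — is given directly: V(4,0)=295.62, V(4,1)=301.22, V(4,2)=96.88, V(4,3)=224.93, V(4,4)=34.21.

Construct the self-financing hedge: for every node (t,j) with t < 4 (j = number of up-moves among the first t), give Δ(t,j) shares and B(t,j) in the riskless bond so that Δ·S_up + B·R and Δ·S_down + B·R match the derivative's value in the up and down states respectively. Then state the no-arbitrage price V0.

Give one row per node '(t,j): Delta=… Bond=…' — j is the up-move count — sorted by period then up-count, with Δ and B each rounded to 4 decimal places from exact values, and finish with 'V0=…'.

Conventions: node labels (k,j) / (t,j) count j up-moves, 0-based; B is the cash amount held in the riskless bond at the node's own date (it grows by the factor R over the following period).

(0,0): Delta=-3.0923 Bond=557.0103
(1,0): Delta=1.9935 Bond=-136.2748
(1,1): Delta=-3.6656 Bond=699.9505
(2,0): Delta=-7.2517 Bond=1100.2264
(2,1): Delta=3.0356 Bond=-313.4972
(2,2): Delta=-4.4211 Bond=898.5391
(3,0): Delta=0.2625 Bond=245.3562
(3,1): Delta=-8.0988 Bond=1313.9630
(3,2): Delta=4.2908 Bond=-558.9156
(3,3): Delta=-5.4031 Bond=1174.3339
V0=74.6062

Risk-neutral probability p* = (R−d)/(u−d) = (1.08−0.93)/(1.1−0.93) = 0.8824.
At maturity the claim pays: V(4,0)=295.6200, V(4,1)=301.2200, V(4,2)=96.8800, V(4,3)=224.9300, V(4,4)=34.2100
(3,0): S=125.4797. Δ = (V_up−V_dn)/(S_up−S_dn) = (301.2200−295.6200)/(138.0277−116.6961) = 0.2625. V = [p*·301.2200 + (1−p*)·295.6200]/1.08 = 278.2974. B = V − Δ·S = 245.3562.
(3,1): S=148.4168. Δ = (V_up−V_dn)/(S_up−S_dn) = (96.8800−301.2200)/(163.2585−138.0277) = -8.0988. V = [p*·96.8800 + (1−p*)·301.2200]/1.08 = 111.9630. B = V − Δ·S = 1313.9630.
(3,2): S=175.5468. Δ = (V_up−V_dn)/(S_up−S_dn) = (224.9300−96.8800)/(193.1015−163.2585) = 4.2908. V = [p*·224.9300 + (1−p*)·96.8800]/1.08 = 194.3197. B = V − Δ·S = -558.9156.
(3,3): S=207.6360. Δ = (V_up−V_dn)/(S_up−S_dn) = (34.2100−224.9300)/(228.3996−193.1015) = -5.4031. V = [p*·34.2100 + (1−p*)·224.9300]/1.08 = 52.4515. B = V − Δ·S = 1174.3339.
(2,0): S=134.9244. Δ = (V_up−V_dn)/(S_up−S_dn) = (111.9630−278.2974)/(148.4168−125.4797) = -7.2517. V = [p*·111.9630 + (1−p*)·278.2974]/1.08 = 121.7886. B = V − Δ·S = 1100.2264.
(2,1): S=159.5880. Δ = (V_up−V_dn)/(S_up−S_dn) = (194.3197−111.9630)/(175.5468−148.4168) = 3.0356. V = [p*·194.3197 + (1−p*)·111.9630]/1.08 = 170.9543. B = V − Δ·S = -313.4972.
(2,2): S=188.7600. Δ = (V_up−V_dn)/(S_up−S_dn) = (52.4515−194.3197)/(207.6360−175.5468) = -4.4211. V = [p*·52.4515 + (1−p*)·194.3197]/1.08 = 64.0203. B = V − Δ·S = 898.5391.
(1,0): S=145.0800. Δ = (V_up−V_dn)/(S_up−S_dn) = (170.9543−121.7886)/(159.5880−134.9244) = 1.9935. V = [p*·170.9543 + (1−p*)·121.7886]/1.08 = 152.9353. B = V − Δ·S = -136.2748.
(1,1): S=171.6000. Δ = (V_up−V_dn)/(S_up−S_dn) = (64.0203−170.9543)/(188.7600−159.5880) = -3.6656. V = [p*·64.0203 + (1−p*)·170.9543]/1.08 = 70.9266. B = V − Δ·S = 699.9505.
(0,0): S=156.0000. Δ = (V_up−V_dn)/(S_up−S_dn) = (70.9266−152.9353)/(171.6000−145.0800) = -3.0923. V = [p*·70.9266 + (1−p*)·152.9353]/1.08 = 74.6062. B = V − Δ·S = 557.0103.
Verification: the root portfolio costs Δ(0,0)·S0 + B(0,0) = 74.6062, matching V0.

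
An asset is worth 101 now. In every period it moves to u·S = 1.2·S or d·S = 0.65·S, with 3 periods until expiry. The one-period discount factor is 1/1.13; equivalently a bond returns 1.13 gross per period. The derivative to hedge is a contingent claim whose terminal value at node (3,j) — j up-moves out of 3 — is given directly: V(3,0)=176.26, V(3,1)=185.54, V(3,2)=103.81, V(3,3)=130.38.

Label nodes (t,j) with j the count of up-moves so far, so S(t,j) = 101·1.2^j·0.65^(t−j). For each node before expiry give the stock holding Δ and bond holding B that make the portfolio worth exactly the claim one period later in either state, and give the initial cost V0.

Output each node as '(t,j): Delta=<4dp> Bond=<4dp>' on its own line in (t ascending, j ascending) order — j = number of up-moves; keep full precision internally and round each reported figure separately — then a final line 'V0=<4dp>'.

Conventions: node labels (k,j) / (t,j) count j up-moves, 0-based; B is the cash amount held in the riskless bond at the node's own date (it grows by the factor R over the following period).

Risk-neutral probability p* = (R−d)/(u−d) = (1.13−0.65)/(1.2−0.65) = 0.8727.
Payoffs at expiry: V(3,0)=176.2600, V(3,1)=185.5400, V(3,2)=103.8100, V(3,3)=130.3800
  t=2,j=0: stock 42.6725 → up 51.2070 (V=185.5400), down 27.7371 (V=176.2600). Price 163.1495; hedge Δ=0.3954, bond B=146.2767.
  t=2,j=1: stock 78.7800 → up 94.5360 (V=103.8100), down 51.2070 (V=185.5400). Price 101.0726; hedge Δ=-1.8863, bond B=249.6726.
  t=2,j=2: stock 145.4400 → up 174.5280 (V=130.3800), down 94.5360 (V=103.8100). Price 112.3879; hedge Δ=0.3322, bond B=64.0788.
  t=1,j=0: stock 65.6500 → up 78.7800 (V=101.0726), down 42.6725 (V=163.1495). Price 96.4365; hedge Δ=-1.7192, bond B=209.3036.
  t=1,j=1: stock 121.2000 → up 145.4400 (V=112.3879), down 78.7800 (V=101.0726). Price 98.1839; hedge Δ=0.1697, bond B=77.6105.
  t=0,j=0: stock 101.0000 → up 121.2000 (V=98.1839), down 65.6500 (V=96.4365). Price 86.6916; hedge Δ=0.0315, bond B=83.5145.
Verification: the root portfolio costs Δ(0,0)·S0 + B(0,0) = 86.6916, matching V0.

(0,0): Delta=0.0315 Bond=83.5145
(1,0): Delta=-1.7192 Bond=209.3036
(1,1): Delta=0.1697 Bond=77.6105
(2,0): Delta=0.3954 Bond=146.2767
(2,1): Delta=-1.8863 Bond=249.6726
(2,2): Delta=0.3322 Bond=64.0788
V0=86.6916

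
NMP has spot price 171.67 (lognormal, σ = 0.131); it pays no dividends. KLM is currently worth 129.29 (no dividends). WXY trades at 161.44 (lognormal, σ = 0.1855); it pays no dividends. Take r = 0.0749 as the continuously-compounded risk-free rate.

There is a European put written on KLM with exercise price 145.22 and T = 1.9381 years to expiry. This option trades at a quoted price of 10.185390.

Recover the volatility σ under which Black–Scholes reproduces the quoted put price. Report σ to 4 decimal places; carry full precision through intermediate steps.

At σ = 0.1691 the Black–Scholes value reproduces the quote:
σ√T = 0.1691·√1.9381 = 0.235414
d₁ = (ln(S/K) + (r+σ²/2)T) / (σ√T) = (ln(129.29/145.22) + (0.0749+0.1691²/2)·1.9381) / 0.235414 = (-0.116192 + 0.172873) / 0.235414 = 0.240774
d₂ = d₁ − σ√T = 0.240774 − 0.235414 = 0.005361
e^{−rT} = 0.864881
N(−d₁) = 0.404865,  N(−d₂) = 0.497861
V = K·e^{−rT}·N(−d₂) − S·N(−d₁) = 62.530381 − 52.344991 = 10.185390 (the quoted price), and the Black–Scholes price is strictly increasing in σ, so σ is unique

sigma = 0.1691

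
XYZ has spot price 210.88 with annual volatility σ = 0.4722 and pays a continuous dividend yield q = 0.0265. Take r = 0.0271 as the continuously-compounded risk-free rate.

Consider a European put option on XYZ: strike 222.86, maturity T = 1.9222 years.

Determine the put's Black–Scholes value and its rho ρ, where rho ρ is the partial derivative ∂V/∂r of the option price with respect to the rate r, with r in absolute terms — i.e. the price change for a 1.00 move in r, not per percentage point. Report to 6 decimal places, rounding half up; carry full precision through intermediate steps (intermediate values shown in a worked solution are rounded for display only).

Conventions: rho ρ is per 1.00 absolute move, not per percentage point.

σ√T = 0.4722·√1.9222 = 0.654674
d₁ = (ln(S/K) + (r−q+σ²/2)T) / (σ√T) = (ln(210.88/222.86) + (0.0271−0.0265+0.4722²/2)·1.9222) / 0.654674 = (-0.055255 + 0.215453) / 0.654674 = 0.244699
d₂ = d₁ − σ√T = 0.244699 − 0.654674 = -0.409975
e^{−rT} = 0.949242
e^{−qT} = 0.950337
N(−d₁) = 0.403345,  N(−d₂) = 0.659088
Put price V = K·e^{−rT}·N(−d₂) − S·e^{−qT}·N(−d₁) = 139.428787 − 80.833181 = 58.595606
ρ = −K·T·e^{−rT}·N(−d₂) = -268.010015

price = 58.595606
ρ = -268.010015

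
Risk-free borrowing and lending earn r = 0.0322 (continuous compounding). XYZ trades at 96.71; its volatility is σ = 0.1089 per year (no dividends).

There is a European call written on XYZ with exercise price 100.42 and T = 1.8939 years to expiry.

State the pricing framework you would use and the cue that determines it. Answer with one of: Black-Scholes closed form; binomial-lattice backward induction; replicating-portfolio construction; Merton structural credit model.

Key observation: the strike-100.42 call on XYZ is European-exercise on a continuously-modelled lognormal underlying, so its value is a single closed-form evaluation.

framework: Black-Scholes closed form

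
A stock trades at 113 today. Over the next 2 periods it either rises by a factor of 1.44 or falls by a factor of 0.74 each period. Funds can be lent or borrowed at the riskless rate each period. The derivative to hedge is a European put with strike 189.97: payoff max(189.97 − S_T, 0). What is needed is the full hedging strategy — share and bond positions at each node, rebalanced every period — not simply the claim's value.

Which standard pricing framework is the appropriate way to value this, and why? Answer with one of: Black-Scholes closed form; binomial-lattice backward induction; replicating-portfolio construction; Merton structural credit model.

framework: replicating-portfolio construction

Key observation: the mandate to exhibit the hedge at every date and state singles out the replicating-portfolio construction on the 2-period tree with factors 1.44 and 0.74 from 113.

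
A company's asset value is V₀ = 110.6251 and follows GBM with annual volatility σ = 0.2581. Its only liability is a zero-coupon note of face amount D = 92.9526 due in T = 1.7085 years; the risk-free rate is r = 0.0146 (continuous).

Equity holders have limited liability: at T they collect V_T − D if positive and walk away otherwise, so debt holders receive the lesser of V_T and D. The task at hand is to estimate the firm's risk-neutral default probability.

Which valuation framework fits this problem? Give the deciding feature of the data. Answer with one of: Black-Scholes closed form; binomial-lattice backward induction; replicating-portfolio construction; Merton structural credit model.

Key observation: the asked-for credit quantity lives on the firm's capital structure — asset value, asset volatility, debt face 92.9526 — which is the structural model's domain.

framework: Merton structural credit model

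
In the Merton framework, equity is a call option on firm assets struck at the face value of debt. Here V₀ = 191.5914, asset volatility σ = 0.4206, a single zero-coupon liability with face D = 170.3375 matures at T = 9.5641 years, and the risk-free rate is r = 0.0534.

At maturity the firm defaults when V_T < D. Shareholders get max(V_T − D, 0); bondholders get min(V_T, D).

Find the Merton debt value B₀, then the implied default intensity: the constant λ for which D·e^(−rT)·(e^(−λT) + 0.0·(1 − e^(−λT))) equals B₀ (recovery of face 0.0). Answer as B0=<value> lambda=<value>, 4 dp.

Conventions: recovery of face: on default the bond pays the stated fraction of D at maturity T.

B0=68.9384 lambda=0.0412

Apply the equity-as-call identities (strike 170.3375, horizon 9.5641 years):
d₁ = [ln(V₀/D) + (r + σ²/2)T] / (σ√T)
   = [ln(191.5914/170.3375) + (0.0534 + 0.5·0.4206²)·9.5641] / (0.4206·√9.5641)
   = [0.117583 + 1.356688] / 1.300742 = 1.133408
d₂ = d₁ − σ√T = 1.133408 − 1.300742 = -0.167335
N(d₁) = 0.871478,  N(d₂) = 0.433553,  e^(−rT) = 0.600062
E₀ = V₀·N(d₁) − D·e^(−rT)·N(d₂)
   = 191.5914·0.871478 − 170.3375·0.600062·0.433553 = 122.652995
B₀ = V₀ − E₀ = 191.5914 − 122.652995 = 68.938405
e^(−λT) = (B₀·e^(rT)/D − 0)/(1 − 0) = (68.9384·1.666496/170.3375 − 0)/1 = 0.67445827
λ = −ln(0.67445827)/9.5641 = 0.041180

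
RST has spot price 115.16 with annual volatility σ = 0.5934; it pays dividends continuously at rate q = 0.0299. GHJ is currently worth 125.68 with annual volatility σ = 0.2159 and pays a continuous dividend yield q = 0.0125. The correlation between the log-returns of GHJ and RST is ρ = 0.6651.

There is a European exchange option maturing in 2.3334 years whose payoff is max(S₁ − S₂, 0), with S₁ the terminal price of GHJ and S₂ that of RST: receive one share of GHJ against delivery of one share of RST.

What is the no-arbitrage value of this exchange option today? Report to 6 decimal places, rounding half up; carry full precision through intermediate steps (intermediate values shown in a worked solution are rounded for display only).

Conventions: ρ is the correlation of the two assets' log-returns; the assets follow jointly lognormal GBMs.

exchange price = 40.494623

σ_eff = √(σ₁² + σ₂² − 2ρσ₁σ₂) = √(0.2159² + 0.5934² − 2·0.6651·0.2159·0.5934) = 0.477826
d₁ = (ln(S₁/S₂) + (q₂ − q₁ + σ_eff²/2)T) / (σ_eff√T) = (ln(125.68/115.16) + (0.0299 − 0.0125 + 0.114159)·2.3334) / 0.729902 = 0.540341
d₂ = d₁ − σ_eff√T = 0.540341 − 0.729902 = -0.189561
N(d₁) = 0.705519,  N(d₂) = 0.424827
V = S₁·e^{−q₁T}·N(d₁) − S₂·e^{−q₂T}·N(d₂) = 86.120724 − 45.626101 = 40.494623
Key observation: pricing in RST-units makes this a unit-strike call on the ratio S₁/S₂ — the risk-free rate cancels and cannot affect the value.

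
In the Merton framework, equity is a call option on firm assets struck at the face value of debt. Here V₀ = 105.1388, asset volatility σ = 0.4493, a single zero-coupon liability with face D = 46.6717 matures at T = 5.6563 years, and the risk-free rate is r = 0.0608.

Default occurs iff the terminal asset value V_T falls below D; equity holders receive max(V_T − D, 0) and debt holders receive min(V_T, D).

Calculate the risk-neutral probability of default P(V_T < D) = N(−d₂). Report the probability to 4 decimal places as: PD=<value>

Work the structural quantities from V₀ = 105.1388 against face 46.6717:
d₁ = [ln(V₀/D) + (r + σ²/2)T] / (σ√T)
   = [ln(105.1388/46.6717) + (0.0608 + 0.5·0.4493²)·5.6563] / (0.4493·√5.6563)
   = [0.812143 + 0.914823] / 1.068569 = 1.616149
d₂ = d₁ − σ√T = 1.616149 − 1.068569 = 0.547579
risk-neutral PD = N(−d₂) = N(-0.547579) = 0.291990

PD=0.2920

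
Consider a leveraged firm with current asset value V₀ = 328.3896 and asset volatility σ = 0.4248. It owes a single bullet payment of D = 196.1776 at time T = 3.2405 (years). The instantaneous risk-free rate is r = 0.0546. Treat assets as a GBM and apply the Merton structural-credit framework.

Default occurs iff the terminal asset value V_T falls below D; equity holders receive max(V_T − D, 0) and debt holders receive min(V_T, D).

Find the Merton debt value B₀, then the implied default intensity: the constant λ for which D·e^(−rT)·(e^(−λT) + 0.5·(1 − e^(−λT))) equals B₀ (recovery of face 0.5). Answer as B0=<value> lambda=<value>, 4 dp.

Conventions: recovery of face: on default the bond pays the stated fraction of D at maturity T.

B0=147.4614 lambda=0.0711

Apply the equity-as-call identities (strike 196.1776, horizon 3.2405 years):
d₁ = [ln(V₀/D) + (r + σ²/2)T] / (σ√T)
   = [ln(328.3896/196.1776) + (0.0546 + 0.5·0.4248²)·3.2405] / (0.4248·√3.2405)
   = [0.515180 + 0.469314] / 0.764699 = 1.287427
d₂ = d₁ − σ√T = 1.287427 − 0.764699 = 0.522728
N(d₁) = 0.901027,  N(d₂) = 0.699418,  e^(−rT) = 0.837837
E₀ = V₀·N(d₁) − D·e^(−rT)·N(d₂)
   = 328.3896·0.901027 − 196.1776·0.837837·0.699418 = 180.928158
B₀ = V₀ − E₀ = 328.3896 − 180.928158 = 147.461442
e^(−λT) = (B₀·e^(rT)/D − 0.5)/(1 − 0.5) = (147.4614·1.193549/196.1776 − 0.5)/0.5 = 0.79431719
λ = −ln(0.79431719)/3.2405 = 0.071061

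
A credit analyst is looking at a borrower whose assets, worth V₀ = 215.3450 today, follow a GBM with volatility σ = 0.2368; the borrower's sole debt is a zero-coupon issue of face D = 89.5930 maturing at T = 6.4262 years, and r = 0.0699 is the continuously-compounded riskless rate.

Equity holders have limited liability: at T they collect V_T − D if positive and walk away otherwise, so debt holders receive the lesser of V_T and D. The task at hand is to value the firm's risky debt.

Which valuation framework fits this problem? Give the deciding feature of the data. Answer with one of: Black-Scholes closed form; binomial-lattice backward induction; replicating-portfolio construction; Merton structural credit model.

framework: Merton structural credit model

Key observation: assets follow a GBM and default happens iff V_T < 89.5930; valuing claims on that split (equity as a call, risky debt as the residual) is the structural model's definition.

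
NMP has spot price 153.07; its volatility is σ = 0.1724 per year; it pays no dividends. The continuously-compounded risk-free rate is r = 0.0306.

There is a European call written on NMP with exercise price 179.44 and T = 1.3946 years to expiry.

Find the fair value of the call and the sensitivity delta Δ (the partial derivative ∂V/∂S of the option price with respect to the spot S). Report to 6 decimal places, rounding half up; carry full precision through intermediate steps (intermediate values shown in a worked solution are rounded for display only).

price = 5.821588
Δ = 0.319428

σ√T = 0.1724·√1.3946 = 0.203593
d₁ = (ln(S/K) + (r+σ²/2)T) / (σ√T) = (ln(153.07/179.44) + (0.0306+0.1724²/2)·1.3946) / 0.203593 = (-0.158946 + 0.063400) / 0.203593 = -0.469299
d₂ = d₁ − σ√T = -0.469299 − 0.203593 = -0.672892
e^{−rT} = 0.958223
N(d₁) = 0.319428,  N(d₂) = 0.250508
Call price V = S·N(d₁) − K·e^{−rT}·N(d₂) = 48.894842 − 43.073253 = 5.821588
Δ = N(d₁) = 0.319428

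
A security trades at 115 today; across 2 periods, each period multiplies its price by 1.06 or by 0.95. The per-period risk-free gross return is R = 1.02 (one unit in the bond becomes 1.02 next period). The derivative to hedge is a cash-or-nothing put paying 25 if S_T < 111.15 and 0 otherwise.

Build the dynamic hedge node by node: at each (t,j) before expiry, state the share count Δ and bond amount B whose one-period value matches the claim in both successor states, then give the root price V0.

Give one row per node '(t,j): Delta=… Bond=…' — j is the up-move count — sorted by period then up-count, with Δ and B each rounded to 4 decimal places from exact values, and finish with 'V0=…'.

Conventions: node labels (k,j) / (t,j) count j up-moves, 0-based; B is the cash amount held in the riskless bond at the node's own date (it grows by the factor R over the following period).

(0,0): Delta=-0.7046 Bond=84.2016
(1,0): Delta=-2.0803 Bond=236.1854
(1,1): Delta=0.0000 Bond=0.0000
V0=3.1774

Under the risk-neutral measure, an up-move has probability p* = (R−d)/(u−d) = 0.6364 and values discount at R = 1.02.
Payoffs at expiry: V(2,0)=25.0000, V(2,1)=0.0000, V(2,2)=0.0000
(1,0): S=109.2500. Δ = (V_up−V_dn)/(S_up−S_dn) = (0.0000−25.0000)/(115.8050−103.7875) = -2.0803. V = [p*·0.0000 + (1−p*)·25.0000]/1.02 = 8.9127. B = V − Δ·S = 236.1854.
(1,1): S=121.9000. Δ = (V_up−V_dn)/(S_up−S_dn) = (0.0000−0.0000)/(129.2140−115.8050) = 0.0000. V = [p*·0.0000 + (1−p*)·0.0000]/1.02 = 0.0000. B = V − Δ·S = 0.0000.
(0,0): S=115.0000. Δ = (V_up−V_dn)/(S_up−S_dn) = (0.0000−8.9127)/(121.9000−109.2500) = -0.7046. V = [p*·0.0000 + (1−p*)·8.9127]/1.02 = 3.1774. B = V − Δ·S = 84.2016.
As a check, the time-0 holding Δ(0,0)·S0 + B(0,0) comes to 3.1774 — exactly V0.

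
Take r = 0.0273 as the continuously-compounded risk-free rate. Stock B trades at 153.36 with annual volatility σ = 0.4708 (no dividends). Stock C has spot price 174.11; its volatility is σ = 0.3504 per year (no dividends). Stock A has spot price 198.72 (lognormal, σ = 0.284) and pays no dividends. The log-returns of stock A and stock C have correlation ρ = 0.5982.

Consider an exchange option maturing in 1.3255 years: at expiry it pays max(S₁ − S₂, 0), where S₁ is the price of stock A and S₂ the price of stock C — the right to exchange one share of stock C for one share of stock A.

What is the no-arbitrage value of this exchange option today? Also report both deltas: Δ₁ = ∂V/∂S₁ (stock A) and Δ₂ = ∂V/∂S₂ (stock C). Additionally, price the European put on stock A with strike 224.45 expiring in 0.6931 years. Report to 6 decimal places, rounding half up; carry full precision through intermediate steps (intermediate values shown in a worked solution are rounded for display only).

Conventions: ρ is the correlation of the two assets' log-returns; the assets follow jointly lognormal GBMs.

exchange price = 38.949215
Δ1 = 0.713127
Δ2 = -0.590221
price(stock A put K=224.45) = 32.300048

σ_eff = √(σ₁² + σ₂² − 2ρσ₁σ₂) = √(0.284² + 0.3504² − 2·0.5982·0.284·0.3504) = 0.290479
d₁ = (ln(S₁/S₂) + (q₂ − q₁ + σ_eff²/2)T) / (σ_eff√T) = (ln(198.72/174.11) + (0.0 − 0.0 + 0.042189)·1.3255) / 0.334430 = 0.562543
d₂ = d₁ − σ_eff√T = 0.562543 − 0.334430 = 0.228114
N(d₁) = 0.713127,  N(d₂) = 0.590221
V = S₁·e^{−q₁T}·N(d₁) − S₂·e^{−q₂T}·N(d₂) = 141.712599 − 102.763384 = 38.949215
Δ₁ = e^{−q₁T}·N(d₁) = 0.713127;  Δ₂ = −e^{−q₂T}·N(d₂) = -0.590221
[vanilla: stock A put K=224.45]
σ√T = 0.284·√0.6931 = 0.236437
d₁ = (ln(S/K) + (r+σ²/2)T) / (σ√T) = (ln(198.72/224.45) + (0.0273+0.284²/2)·0.6931) / 0.236437 = (-0.121756 + 0.046873) / 0.236437 = -0.316715
d₂ = d₁ − σ√T = -0.316715 − 0.236437 = -0.553152
e^{−rT} = 0.981256
N(−d₁) = 0.624270,  N(−d₂) = 0.709920
price = K·e^{−rT}·N(−d₂) − S·N(−d₁) = 156.354967 − 124.054919 = 32.300048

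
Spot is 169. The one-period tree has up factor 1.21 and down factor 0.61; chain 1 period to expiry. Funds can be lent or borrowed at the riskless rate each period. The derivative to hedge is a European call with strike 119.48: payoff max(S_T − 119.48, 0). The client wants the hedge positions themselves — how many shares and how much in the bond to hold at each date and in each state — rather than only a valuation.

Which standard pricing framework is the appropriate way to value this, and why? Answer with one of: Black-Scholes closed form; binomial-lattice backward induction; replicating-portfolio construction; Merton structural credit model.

framework: replicating-portfolio construction

Key observation: what is demanded is not a single number but the (Δ, B) position at each node of the 1.21/0.61 tree starting at 169; constructing those positions is the replicating-portfolio method.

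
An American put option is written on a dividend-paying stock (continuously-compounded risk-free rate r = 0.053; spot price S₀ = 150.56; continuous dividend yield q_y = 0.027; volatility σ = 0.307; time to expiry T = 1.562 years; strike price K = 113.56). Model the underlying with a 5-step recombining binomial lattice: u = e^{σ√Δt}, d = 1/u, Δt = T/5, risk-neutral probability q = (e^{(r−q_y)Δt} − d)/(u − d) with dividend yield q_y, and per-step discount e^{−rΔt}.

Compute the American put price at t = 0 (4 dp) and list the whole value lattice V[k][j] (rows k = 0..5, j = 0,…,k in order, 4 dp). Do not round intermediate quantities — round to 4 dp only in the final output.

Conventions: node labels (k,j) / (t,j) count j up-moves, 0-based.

params: Δt=0.31240 u=1.18719 d=0.84232 q=0.48086 e^(-rΔt)=0.98358
t_5 payoffs: 49.7182 23.5798 0.0000 0.0000 0.0000 0.0000
k=4: node(4,0) S=75.7924 payoff=37.7676 vs cont=36.5394 → 37.7676 [stop]  node(4,1) S=106.8237 payoff=6.7363 vs cont=12.0403 → 12.0403 [wait]  node(4,2) S=150.5600 payoff=0.0000 vs cont=0.0000 → 0.0000 [wait]  node(4,3) S=212.2030 payoff=0.0000 vs cont=0.0000 → 0.0000 [wait]  node(4,4) S=299.0841 payoff=0.0000 vs cont=0.0000 → 0.0000 [wait]
k=3: node(3,0) S=89.9802 payoff=23.5798 vs cont=24.9794 → 24.9794 [wait]  node(3,1) S=126.8203 payoff=0.0000 vs cont=6.1480 → 6.1480 [wait]  node(3,2) S=178.7436 payoff=0.0000 vs cont=0.0000 → 0.0000 [wait]  node(3,3) S=251.9256 payoff=0.0000 vs cont=0.0000 → 0.0000 [wait]
k=2: node(2,0) S=106.8237 payoff=6.7363 vs cont=15.6628 → 15.6628 [wait]  node(2,1) S=150.5600 payoff=0.0000 vs cont=3.1393 → 3.1393 [wait]  node(2,2) S=212.2030 payoff=0.0000 vs cont=0.0000 → 0.0000 [wait]
k=1: node(1,0) S=126.8203 payoff=0.0000 vs cont=9.4825 → 9.4825 [wait]  node(1,1) S=178.7436 payoff=0.0000 vs cont=1.6030 → 1.6030 [wait]
k=0: node(0,0) S=150.5600 payoff=0.0000 vs cont=5.6001 → 5.6001 [wait]

price = 5.6001
tree:
5.6001
9.4825 1.6030
15.6628 3.1393 0.0000
24.9794 6.1480 0.0000 0.0000
37.7676 12.0403 0.0000 0.0000 0.0000
49.7182 23.5798 0.0000 0.0000 0.0000 0.0000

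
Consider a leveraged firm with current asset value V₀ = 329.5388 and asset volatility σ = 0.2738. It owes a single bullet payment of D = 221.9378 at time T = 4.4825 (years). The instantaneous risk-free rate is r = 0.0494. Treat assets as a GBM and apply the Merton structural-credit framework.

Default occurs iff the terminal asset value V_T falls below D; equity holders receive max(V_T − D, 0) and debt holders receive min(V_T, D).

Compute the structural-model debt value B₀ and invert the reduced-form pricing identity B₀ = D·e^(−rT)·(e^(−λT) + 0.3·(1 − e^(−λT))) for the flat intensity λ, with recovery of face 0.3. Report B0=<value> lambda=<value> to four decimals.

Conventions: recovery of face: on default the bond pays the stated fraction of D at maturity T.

B0=167.7934 lambda=0.0188

Work the structural quantities from V₀ = 329.5388 against face 221.9378:
d₁ = [ln(V₀/D) + (r + σ²/2)T] / (σ√T)
   = [ln(329.5388/221.9378) + (0.0494 + 0.5·0.2738²)·4.4825] / (0.2738·√4.4825)
   = [0.395297 + 0.389454] / 0.579687 = 1.353749
d₂ = d₁ − σ√T = 1.353749 − 0.579687 = 0.774062
N(d₁) = 0.912092,  N(d₂) = 0.780553,  e^(−rT) = 0.801368
E₀ = V₀·N(d₁) − D·e^(−rT)·N(d₂)
   = 329.5388·0.912092 − 221.9378·0.801368·0.780553 = 161.745350
B₀ = V₀ − E₀ = 329.5388 − 161.745350 = 167.793450
e^(−λT) = (B₀·e^(rT)/D − 0.3)/(1 − 0.3) = (167.7934·1.247867/221.9378 − 0.3)/0.7 = 0.91919233
λ = −ln(0.91919233)/4.4825 = 0.018798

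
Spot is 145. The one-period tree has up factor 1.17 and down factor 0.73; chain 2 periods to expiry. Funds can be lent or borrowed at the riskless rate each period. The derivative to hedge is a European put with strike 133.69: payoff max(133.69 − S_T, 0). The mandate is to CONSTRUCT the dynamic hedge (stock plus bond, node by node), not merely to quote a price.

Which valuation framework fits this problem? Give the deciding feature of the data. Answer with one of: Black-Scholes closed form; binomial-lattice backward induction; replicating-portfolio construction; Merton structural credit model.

Key observation: since the answer must list Δ and B at each node of the 1.17/0.73 lattice on 145, the replicating-portfolio method — solving the two-state system at every node — is the one that applies.

framework: replicating-portfolio construction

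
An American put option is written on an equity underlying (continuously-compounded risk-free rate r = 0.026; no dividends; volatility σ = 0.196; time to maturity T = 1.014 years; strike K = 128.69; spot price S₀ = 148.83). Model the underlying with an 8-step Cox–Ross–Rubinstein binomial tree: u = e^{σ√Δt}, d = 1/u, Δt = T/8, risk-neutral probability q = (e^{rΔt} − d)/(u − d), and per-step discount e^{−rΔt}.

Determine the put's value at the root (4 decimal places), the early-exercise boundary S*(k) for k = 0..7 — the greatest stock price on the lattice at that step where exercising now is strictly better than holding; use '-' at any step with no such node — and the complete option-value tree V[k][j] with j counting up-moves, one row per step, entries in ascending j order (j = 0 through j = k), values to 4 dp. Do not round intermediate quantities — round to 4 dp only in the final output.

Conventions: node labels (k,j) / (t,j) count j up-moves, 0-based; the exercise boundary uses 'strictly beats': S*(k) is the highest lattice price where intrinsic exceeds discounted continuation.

price = 2.7370
boundary = - - - - - 104.9942 112.5824 120.7190
tree:
2.7370
4.4887 1.0460
7.1834 1.8892 0.2302
11.1519 3.3589 0.4677 0.0000
16.6611 5.8503 0.9504 0.0000 0.0000
23.6958 9.9072 1.9309 0.0000 0.0000 0.0000
30.7725 16.1076 3.9232 0.0000 0.0000 0.0000 0.0000
37.3722 23.6958 7.9710 0.0000 0.0000 0.0000 0.0000 0.0000
43.5271 30.7725 16.1076 0.0000 0.0000 0.0000 0.0000 0.0000 0.0000

Δt=0.12675  u=1.07227  d=0.93260  q=0.50620  discount=0.99671
step 8 (expiry): payoffs max(K−S,0) = 43.5271 30.7725 16.1076 0.0000 0.0000 0.0000 0.0000 0.0000 0.0000
step 7: (k=7,j=0): S=91.3178, K−S=37.3722, hold=36.9488 ⇒ V=37.3722 exercise | (k=7,j=1): S=104.9942, K−S=23.6958, hold=23.2724 ⇒ V=23.6958 exercise | (k=7,j=2): S=120.7190, K−S=7.9710, hold=7.9278 ⇒ V=7.9710 exercise | (k=7,j=3): S=138.7987, K−S=0.0000, hold=0.0000 ⇒ V=0.0000 continue | (k=7,j=4): S=159.5863, K−S=0.0000, hold=0.0000 ⇒ V=0.0000 continue | (k=7,j=5): S=183.4871, K−S=0.0000, hold=0.0000 ⇒ V=0.0000 continue | (k=7,j=6): S=210.9675, K−S=0.0000, hold=0.0000 ⇒ V=0.0000 continue | (k=7,j=7): S=242.5635, K−S=0.0000, hold=0.0000 ⇒ V=0.0000 continue  boundary S*=120.7190
step 6: (k=6,j=0): S=97.9175, K−S=30.7725, hold=30.3491 ⇒ V=30.7725 exercise | (k=6,j=1): S=112.5824, K−S=16.1076, hold=15.6842 ⇒ V=16.1076 exercise | (k=6,j=2): S=129.4436, K−S=0.0000, hold=3.9232 ⇒ V=3.9232 continue | (k=6,j=3): S=148.8300, K−S=0.0000, hold=0.0000 ⇒ V=0.0000 continue | (k=6,j=4): S=171.1199, K−S=0.0000, hold=0.0000 ⇒ V=0.0000 continue | (k=6,j=5): S=196.7481, K−S=0.0000, hold=0.0000 ⇒ V=0.0000 continue | (k=6,j=6): S=226.2145, K−S=0.0000, hold=0.0000 ⇒ V=0.0000 continue  boundary S*=112.5824
step 5: (k=5,j=0): S=104.9942, K−S=23.6958, hold=23.2724 ⇒ V=23.6958 exercise | (k=5,j=1): S=120.7190, K−S=7.9710, hold=9.9072 ⇒ V=9.9072 continue | (k=5,j=2): S=138.7987, K−S=0.0000, hold=1.9309 ⇒ V=1.9309 continue | (k=5,j=3): S=159.5863, K−S=0.0000, hold=0.0000 ⇒ V=0.0000 continue | (k=5,j=4): S=183.4871, K−S=0.0000, hold=0.0000 ⇒ V=0.0000 continue | (k=5,j=5): S=210.9675, K−S=0.0000, hold=0.0000 ⇒ V=0.0000 continue  boundary S*=104.9942
step 4: (k=4,j=0): S=112.5824, K−S=16.1076, hold=16.6611 ⇒ V=16.6611 continue | (k=4,j=1): S=129.4436, K−S=0.0000, hold=5.8503 ⇒ V=5.8503 continue | (k=4,j=2): S=148.8300, K−S=0.0000, hold=0.9504 ⇒ V=0.9504 continue | (k=4,j=3): S=171.1199, K−S=0.0000, hold=0.0000 ⇒ V=0.0000 continue | (k=4,j=4): S=196.7481, K−S=0.0000, hold=0.0000 ⇒ V=0.0000 continue  boundary S*=-
step 3: (k=3,j=0): S=120.7190, K−S=7.9710, hold=11.1519 ⇒ V=11.1519 continue | (k=3,j=1): S=138.7987, K−S=0.0000, hold=3.3589 ⇒ V=3.3589 continue | (k=3,j=2): S=159.5863, K−S=0.0000, hold=0.4677 ⇒ V=0.4677 continue | (k=3,j=3): S=183.4871, K−S=0.0000, hold=0.0000 ⇒ V=0.0000 continue  boundary S*=-
step 2: (k=2,j=0): S=129.4436, K−S=0.0000, hold=7.1834 ⇒ V=7.1834 continue | (k=2,j=1): S=148.8300, K−S=0.0000, hold=1.8892 ⇒ V=1.8892 continue | (k=2,j=2): S=171.1199, K−S=0.0000, hold=0.2302 ⇒ V=0.2302 continue  boundary S*=-
step 1: (k=1,j=0): S=138.7987, K−S=0.0000, hold=4.4887 ⇒ V=4.4887 continue | (k=1,j=1): S=159.5863, K−S=0.0000, hold=1.0460 ⇒ V=1.0460 continue  boundary S*=-
step 0: (k=0,j=0): S=148.8300, K−S=0.0000, hold=2.7370 ⇒ V=2.7370 continue  boundary S*=-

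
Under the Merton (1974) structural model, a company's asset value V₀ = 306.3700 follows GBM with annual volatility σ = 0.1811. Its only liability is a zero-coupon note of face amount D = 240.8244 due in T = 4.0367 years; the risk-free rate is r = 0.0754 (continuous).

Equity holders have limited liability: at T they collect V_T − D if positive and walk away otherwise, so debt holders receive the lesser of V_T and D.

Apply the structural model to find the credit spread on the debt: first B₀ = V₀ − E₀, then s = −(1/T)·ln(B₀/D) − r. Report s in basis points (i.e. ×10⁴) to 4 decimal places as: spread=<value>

spread=34.6712

With assets at 306.3700 and a single debt payment of 240.8244 at 4.0367 years:
d₁ = [ln(V₀/D) + (r + σ²/2)T] / (σ√T)
   = [ln(306.3700/240.8244) + (0.0754 + 0.5·0.1811²)·4.0367] / (0.1811·√4.0367)
   = [0.240725 + 0.370563] / 0.363858 = 1.680021
d₂ = d₁ − σ√T = 1.680021 − 0.363858 = 1.316164
N(d₁) = 0.953523,  N(d₂) = 0.905940,  e^(−rT) = 0.737590
E₀ = V₀·N(d₁) − D·e^(−rT)·N(d₂)
   = 306.3700·0.953523 − 240.8244·0.737590·0.905940 = 131.209075
B₀ = V₀ − E₀ = 306.3700 − 131.209075 = 175.160925
spread = −(1/T)·ln(B₀/D) − r = −(1/4.0367)·ln(175.160925/240.8244) − 0.0754 = 0.00346712
in basis points: 0.00346712 × 10⁴ = 34.6712 bp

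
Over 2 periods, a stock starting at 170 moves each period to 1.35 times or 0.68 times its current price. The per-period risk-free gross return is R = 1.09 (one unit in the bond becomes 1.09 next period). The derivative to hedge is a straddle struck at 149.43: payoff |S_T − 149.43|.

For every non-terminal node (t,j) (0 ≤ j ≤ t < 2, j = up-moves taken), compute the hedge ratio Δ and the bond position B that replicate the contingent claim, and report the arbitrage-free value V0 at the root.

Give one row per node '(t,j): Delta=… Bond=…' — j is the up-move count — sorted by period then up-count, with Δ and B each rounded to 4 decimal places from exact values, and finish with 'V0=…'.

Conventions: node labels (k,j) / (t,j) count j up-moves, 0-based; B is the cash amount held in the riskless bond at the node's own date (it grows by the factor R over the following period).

(0,0): Delta=0.5573 Bond=-32.5536
(1,0): Delta=-0.8288 Bond=124.7450
(1,1): Delta=1.0000 Bond=-137.0917
V0=62.1810

Risk-neutral probability p* = (R−d)/(u−d) = (1.09−0.68)/(1.35−0.68) = 0.6119.
Expiry values: V(2,0)=70.8220, V(2,1)=6.6300, V(2,2)=160.3950
(1,0): S=115.6000. Δ = (V_up−V_dn)/(S_up−S_dn) = (6.6300−70.8220)/(156.0600−78.6080) = -0.8288. V = [p*·6.6300 + (1−p*)·70.8220]/1.09 = 28.9361. B = V − Δ·S = 124.7450.
(1,1): S=229.5000. Δ = (V_up−V_dn)/(S_up−S_dn) = (160.3950−6.6300)/(309.8250−156.0600) = 1.0000. V = [p*·160.3950 + (1−p*)·6.6300]/1.09 = 92.4083. B = V − Δ·S = -137.0917.
(0,0): S=170.0000. Δ = (V_up−V_dn)/(S_up−S_dn) = (92.4083−28.9361)/(229.5000−115.6000) = 0.5573. V = [p*·92.4083 + (1−p*)·28.9361]/1.09 = 62.1810. B = V − Δ·S = -32.5536.
Sanity check at the root: Δ(0,0)·S0 + B(0,0) reproduces V0 = 62.1810.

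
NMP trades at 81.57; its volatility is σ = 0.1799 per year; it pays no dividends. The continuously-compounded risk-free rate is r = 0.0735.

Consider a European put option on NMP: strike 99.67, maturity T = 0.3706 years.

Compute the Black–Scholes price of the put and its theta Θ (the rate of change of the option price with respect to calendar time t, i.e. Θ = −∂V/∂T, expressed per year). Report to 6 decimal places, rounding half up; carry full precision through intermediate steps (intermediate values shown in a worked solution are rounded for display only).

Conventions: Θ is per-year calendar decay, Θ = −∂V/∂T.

price = 15.658122
Θ = 5.265925

σ√T = 0.1799·√0.3706 = 0.109518
d₁ = (ln(S/K) + (r+σ²/2)T) / (σ√T) = (ln(81.57/99.67) + (0.0735+0.1799²/2)·0.3706) / 0.109518 = (-0.200403 + 0.033236) / 0.109518 = -1.526394
d₂ = d₁ − σ√T = -1.526394 − 0.109518 = -1.635912
e^{−rT} = 0.973129
N(−d₁) = 0.936544,  N(−d₂) = 0.949071
Put price V = K·e^{−rT}·N(−d₂) − S·N(−d₁) = 92.052029 − 76.393907 = 15.658122
φ(d₁) = (1/√(2π))·e^{−d₁²/2} = 0.124447
Θ = −S·φ(d₁)·σ/(2√T) + r·K·e^{−rT}·N(−d₂) = −1.499899 + 6.765824 = 5.265925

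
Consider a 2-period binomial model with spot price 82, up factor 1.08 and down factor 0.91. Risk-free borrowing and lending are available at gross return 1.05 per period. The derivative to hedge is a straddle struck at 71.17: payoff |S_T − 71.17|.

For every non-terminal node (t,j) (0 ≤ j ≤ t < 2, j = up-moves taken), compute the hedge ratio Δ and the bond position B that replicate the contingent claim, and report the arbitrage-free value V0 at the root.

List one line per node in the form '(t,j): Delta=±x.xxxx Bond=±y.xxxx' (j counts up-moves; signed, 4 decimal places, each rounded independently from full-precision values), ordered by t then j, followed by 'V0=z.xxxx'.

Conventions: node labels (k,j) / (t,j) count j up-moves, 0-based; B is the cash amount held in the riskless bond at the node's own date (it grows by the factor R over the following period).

(0,0): Delta=0.9213 Bond=-57.9115
(1,0): Delta=0.4851 Bond=-28.2620
(1,1): Delta=1.0000 Bond=-67.7810
V0=17.6312

Under the risk-neutral measure, an up-move has probability p* = (R−d)/(u−d) = 0.8235 and values discount at R = 1.05.
Expiry values: V(2,0)=3.2658, V(2,1)=9.4196, V(2,2)=24.4748
  t=1,j=0: stock 74.6200 → up 80.5896 (V=9.4196), down 67.9042 (V=3.2658). Price 7.9368; hedge Δ=0.4851, bond B=-28.2620.
  t=1,j=1: stock 88.5600 → up 95.6448 (V=24.4748), down 80.5896 (V=9.4196). Price 20.7790; hedge Δ=1.0000, bond B=-67.7810.
  t=0,j=0: stock 82.0000 → up 88.5600 (V=20.7790), down 74.6200 (V=7.9368). Price 17.6312; hedge Δ=0.9213, bond B=-57.9115.
Check: Δ(0,0)·S0 + B(0,0) = 17.6312 = V0.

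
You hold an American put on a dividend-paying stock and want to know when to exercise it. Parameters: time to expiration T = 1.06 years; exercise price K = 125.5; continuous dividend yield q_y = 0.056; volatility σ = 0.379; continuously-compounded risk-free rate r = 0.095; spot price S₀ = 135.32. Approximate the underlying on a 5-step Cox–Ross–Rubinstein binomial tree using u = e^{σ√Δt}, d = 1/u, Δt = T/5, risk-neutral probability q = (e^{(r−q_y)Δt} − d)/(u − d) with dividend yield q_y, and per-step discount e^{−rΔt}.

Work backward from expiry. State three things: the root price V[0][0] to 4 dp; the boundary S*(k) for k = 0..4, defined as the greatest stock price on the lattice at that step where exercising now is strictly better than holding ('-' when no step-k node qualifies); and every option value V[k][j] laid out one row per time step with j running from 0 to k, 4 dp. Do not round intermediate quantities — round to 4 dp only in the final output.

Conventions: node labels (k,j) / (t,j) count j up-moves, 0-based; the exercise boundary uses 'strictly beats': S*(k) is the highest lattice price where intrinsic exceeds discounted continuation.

price = 13.6867
boundary = - - - 80.1683 95.4529
tree:
13.6867
21.1505 6.1858
31.6363 10.6940 1.5669
45.3317 18.1492 3.0755 0.0000
58.1688 30.0471 6.0366 0.0000 0.0000
68.9504 45.3317 11.8484 0.0000 0.0000 0.0000

Δt=0.21200  u=1.19066  d=0.83987  q=0.48015  discount=0.98006
step 5 (expiry): payoffs max(K−S,0) = 68.9504 45.3317 11.8484 0.0000 0.0000 0.0000
step 4: (k=4,j=0): S=67.3312, K−S=58.1688, hold=56.4612 ⇒ V=58.1688 exercise | (k=4,j=1): S=95.4529, K−S=30.0471, hold=28.6713 ⇒ V=30.0471 exercise | (k=4,j=2): S=135.3200, K−S=0.0000, hold=6.0366 ⇒ V=6.0366 continue | (k=4,j=3): S=191.8381, K−S=0.0000, hold=0.0000 ⇒ V=0.0000 continue | (k=4,j=4): S=271.9617, K−S=0.0000, hold=0.0000 ⇒ V=0.0000 continue  boundary S*=95.4529
step 3: (k=3,j=0): S=80.1683, K−S=45.3317, hold=43.7755 ⇒ V=45.3317 exercise | (k=3,j=1): S=113.6516, K−S=11.8484, hold=18.1492 ⇒ V=18.1492 continue | (k=3,j=2): S=161.1196, K−S=0.0000, hold=3.0755 ⇒ V=3.0755 continue | (k=3,j=3): S=228.4132, K−S=0.0000, hold=0.0000 ⇒ V=0.0000 continue  boundary S*=80.1683
step 2: (k=2,j=0): S=95.4529, K−S=30.0471, hold=31.6363 ⇒ V=31.6363 continue | (k=2,j=1): S=135.3200, K−S=0.0000, hold=10.6940 ⇒ V=10.6940 continue | (k=2,j=2): S=191.8381, K−S=0.0000, hold=1.5669 ⇒ V=1.5669 continue  boundary S*=-
step 1: (k=1,j=0): S=113.6516, K−S=11.8484, hold=21.1505 ⇒ V=21.1505 continue | (k=1,j=1): S=161.1196, K−S=0.0000, hold=6.1858 ⇒ V=6.1858 continue  boundary S*=-
step 0: (k=0,j=0): S=135.3200, K−S=0.0000, hold=13.6867 ⇒ V=13.6867 continue  boundary S*=-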